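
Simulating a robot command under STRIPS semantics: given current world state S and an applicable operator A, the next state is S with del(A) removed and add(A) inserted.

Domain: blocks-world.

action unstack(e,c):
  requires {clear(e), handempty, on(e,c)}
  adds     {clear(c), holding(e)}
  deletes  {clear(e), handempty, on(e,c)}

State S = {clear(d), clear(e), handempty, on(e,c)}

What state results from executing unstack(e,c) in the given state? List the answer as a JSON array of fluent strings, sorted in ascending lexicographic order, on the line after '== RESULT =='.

Compute (S \ del) ∪ add:
  pre ⊆ S: {clear(e), handempty, on(e,c)} ⊆ S  — applicable
  S \ del = {clear(d)}
  ∪ add   = {clear(c), clear(d), holding(e)}

== RESULT ==
["clear(c)", "clear(d)", "holding(e)"]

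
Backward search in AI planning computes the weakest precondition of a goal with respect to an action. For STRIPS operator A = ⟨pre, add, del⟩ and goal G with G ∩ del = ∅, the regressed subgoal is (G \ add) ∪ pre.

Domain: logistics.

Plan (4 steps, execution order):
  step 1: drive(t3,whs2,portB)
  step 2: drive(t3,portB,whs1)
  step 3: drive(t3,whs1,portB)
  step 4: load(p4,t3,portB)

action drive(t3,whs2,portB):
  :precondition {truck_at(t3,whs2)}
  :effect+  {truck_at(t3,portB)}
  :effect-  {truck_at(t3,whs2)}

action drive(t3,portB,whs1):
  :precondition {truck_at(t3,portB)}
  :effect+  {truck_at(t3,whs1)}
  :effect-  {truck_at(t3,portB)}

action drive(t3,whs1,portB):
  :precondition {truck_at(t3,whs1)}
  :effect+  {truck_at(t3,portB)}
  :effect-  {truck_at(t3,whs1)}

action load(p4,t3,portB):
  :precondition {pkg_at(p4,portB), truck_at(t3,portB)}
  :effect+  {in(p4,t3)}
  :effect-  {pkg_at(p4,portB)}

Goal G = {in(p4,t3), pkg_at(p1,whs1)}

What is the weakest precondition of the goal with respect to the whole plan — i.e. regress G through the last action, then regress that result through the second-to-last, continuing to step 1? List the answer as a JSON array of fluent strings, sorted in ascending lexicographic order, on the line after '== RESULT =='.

Work backward from the goal:
  through step 4 (load(p4,t3,portB)): drop {in(p4,t3)}, keep {pkg_at(p1,whs1)}, require {pkg_at(p4,portB), truck_at(t3,portB)}
    → {pkg_at(p1,whs1), pkg_at(p4,portB), truck_at(t3,portB)}
  through step 3 (drive(t3,whs1,portB)): drop {truck_at(t3,portB)}, keep {pkg_at(p1,whs1), pkg_at(p4,portB)}, require {truck_at(t3,whs1)}
    → {pkg_at(p1,whs1), pkg_at(p4,portB), truck_at(t3,whs1)}
  through step 2 (drive(t3,portB,whs1)): drop {truck_at(t3,whs1)}, keep {pkg_at(p1,whs1), pkg_at(p4,portB)}, require {truck_at(t3,portB)}
    → {pkg_at(p1,whs1), pkg_at(p4,portB), truck_at(t3,portB)}
  through step 1 (drive(t3,whs2,portB)): drop {truck_at(t3,portB)}, keep {pkg_at(p1,whs1), pkg_at(p4,portB)}, require {truck_at(t3,whs2)}
    → {pkg_at(p1,whs1), pkg_at(p4,portB), truck_at(t3,whs2)}

== RESULT ==
["pkg_at(p1,whs1)", "pkg_at(p4,portB)", "truck_at(t3,whs2)"]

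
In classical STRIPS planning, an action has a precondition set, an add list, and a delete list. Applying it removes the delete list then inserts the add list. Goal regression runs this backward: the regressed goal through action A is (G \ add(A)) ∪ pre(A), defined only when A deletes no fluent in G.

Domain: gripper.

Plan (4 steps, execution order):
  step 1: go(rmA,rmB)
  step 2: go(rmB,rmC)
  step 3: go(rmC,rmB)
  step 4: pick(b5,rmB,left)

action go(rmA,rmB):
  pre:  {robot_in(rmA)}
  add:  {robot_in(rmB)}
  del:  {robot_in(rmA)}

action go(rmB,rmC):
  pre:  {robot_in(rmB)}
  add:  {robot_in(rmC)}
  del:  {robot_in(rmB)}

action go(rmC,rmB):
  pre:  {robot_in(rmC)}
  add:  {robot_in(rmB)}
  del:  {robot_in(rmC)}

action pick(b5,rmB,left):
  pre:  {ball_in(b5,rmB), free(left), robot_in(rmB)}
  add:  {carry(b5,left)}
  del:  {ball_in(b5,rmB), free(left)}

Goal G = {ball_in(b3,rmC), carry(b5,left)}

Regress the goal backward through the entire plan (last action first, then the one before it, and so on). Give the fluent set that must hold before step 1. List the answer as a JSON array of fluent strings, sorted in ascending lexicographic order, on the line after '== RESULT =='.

Regress step by step:
  through step 4 (pick(b5,rmB,left)): drop {carry(b5,left)}, keep {ball_in(b3,rmC)}, require {ball_in(b5,rmB), free(left), robot_in(rmB)}
    → {ball_in(b3,rmC), ball_in(b5,rmB), free(left), robot_in(rmB)}
  through step 3 (go(rmC,rmB)): drop {robot_in(rmB)}, keep {ball_in(b3,rmC), ball_in(b5,rmB), free(left)}, require {robot_in(rmC)}
    → {ball_in(b3,rmC), ball_in(b5,rmB), free(left), robot_in(rmC)}
  through step 2 (go(rmB,rmC)): drop {robot_in(rmC)}, keep {ball_in(b3,rmC), ball_in(b5,rmB), free(left)}, require {robot_in(rmB)}
    → {ball_in(b3,rmC), ball_in(b5,rmB), free(left), robot_in(rmB)}
  through step 1 (go(rmA,rmB)): drop {robot_in(rmB)}, keep {ball_in(b3,rmC), ball_in(b5,rmB), free(left)}, require {robot_in(rmA)}
    → {ball_in(b3,rmC), ball_in(b5,rmB), free(left), robot_in(rmA)}

== RESULT ==
["ball_in(b3,rmC)", "ball_in(b5,rmB)", "free(left)", "robot_in(rmA)"]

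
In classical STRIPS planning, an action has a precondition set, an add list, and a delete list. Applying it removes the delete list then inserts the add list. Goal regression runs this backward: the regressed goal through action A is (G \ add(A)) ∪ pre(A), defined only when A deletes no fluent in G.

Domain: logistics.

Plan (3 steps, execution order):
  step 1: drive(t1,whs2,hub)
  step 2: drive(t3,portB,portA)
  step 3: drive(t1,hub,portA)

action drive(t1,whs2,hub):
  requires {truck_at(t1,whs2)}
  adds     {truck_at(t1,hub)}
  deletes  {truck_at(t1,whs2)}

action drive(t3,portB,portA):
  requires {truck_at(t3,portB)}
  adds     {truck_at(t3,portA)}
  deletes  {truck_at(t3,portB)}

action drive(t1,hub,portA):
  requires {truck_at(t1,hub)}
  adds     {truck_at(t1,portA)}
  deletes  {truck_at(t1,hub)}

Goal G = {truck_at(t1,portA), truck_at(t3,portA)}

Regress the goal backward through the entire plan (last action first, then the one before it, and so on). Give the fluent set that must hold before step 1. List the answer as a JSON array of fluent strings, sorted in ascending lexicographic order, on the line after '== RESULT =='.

Work backward from the goal:
  through step 3 (drive(t1,hub,portA)): drop {truck_at(t1,portA)}, keep {truck_at(t3,portA)}, require {truck_at(t1,hub)}
    → {truck_at(t1,hub), truck_at(t3,portA)}
  through step 2 (drive(t3,portB,portA)): drop {truck_at(t3,portA)}, keep {truck_at(t1,hub)}, require {truck_at(t3,portB)}
    → {truck_at(t1,hub), truck_at(t3,portB)}
  through step 1 (drive(t1,whs2,hub)): drop {truck_at(t1,hub)}, keep {truck_at(t3,portB)}, require {truck_at(t1,whs2)}
    → {truck_at(t1,whs2), truck_at(t3,portB)}

== RESULT ==
["truck_at(t1,whs2)", "truck_at(t3,portB)"]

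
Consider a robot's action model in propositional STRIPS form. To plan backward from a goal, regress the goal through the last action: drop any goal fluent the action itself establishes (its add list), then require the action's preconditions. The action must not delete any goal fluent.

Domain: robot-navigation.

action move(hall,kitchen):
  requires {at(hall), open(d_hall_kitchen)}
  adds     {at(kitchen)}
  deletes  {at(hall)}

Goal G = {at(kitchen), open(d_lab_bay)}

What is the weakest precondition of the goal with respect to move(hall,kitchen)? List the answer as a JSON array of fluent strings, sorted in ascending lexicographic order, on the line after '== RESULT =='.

Compute (G \ add) ∪ pre:
  G ∩ del = {}  (empty — regression defined)
  G \ add = {at(kitchen), open(d_lab_bay)} \ {at(kitchen)} = {open(d_lab_bay)}
  ∪ pre   = {open(d_lab_bay)} ∪ {at(hall), open(d_hall_kitchen)}
          = {at(hall), open(d_hall_kitchen), open(d_lab_bay)}

== RESULT ==
["at(hall)", "open(d_hall_kitchen)", "open(d_lab_bay)"]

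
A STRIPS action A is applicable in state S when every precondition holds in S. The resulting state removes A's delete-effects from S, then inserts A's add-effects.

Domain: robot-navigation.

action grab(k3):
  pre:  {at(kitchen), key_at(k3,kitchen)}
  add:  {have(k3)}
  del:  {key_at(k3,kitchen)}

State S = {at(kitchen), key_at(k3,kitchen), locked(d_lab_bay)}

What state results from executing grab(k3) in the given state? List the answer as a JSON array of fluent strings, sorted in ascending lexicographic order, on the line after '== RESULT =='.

Compute (S \ del) ∪ add:
  pre ⊆ S: {at(kitchen), key_at(k3,kitchen)} ⊆ S  — applicable
  S \ del = {at(kitchen), locked(d_lab_bay)}
  ∪ add   = {at(kitchen), have(k3), locked(d_lab_bay)}

== RESULT ==
["at(kitchen)", "have(k3)", "locked(d_lab_bay)"]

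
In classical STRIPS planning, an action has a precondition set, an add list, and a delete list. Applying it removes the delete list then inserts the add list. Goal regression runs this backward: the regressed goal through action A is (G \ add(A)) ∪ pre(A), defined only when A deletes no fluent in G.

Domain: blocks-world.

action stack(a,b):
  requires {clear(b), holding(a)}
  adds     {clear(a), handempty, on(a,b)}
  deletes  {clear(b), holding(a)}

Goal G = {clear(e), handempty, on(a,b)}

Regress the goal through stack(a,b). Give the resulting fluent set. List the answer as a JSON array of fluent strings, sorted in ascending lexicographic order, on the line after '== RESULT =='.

Regress:
  G ∩ del = {}  (empty — regression defined)
  G \ add = {clear(e), handempty, on(a,b)} \ {clear(a), handempty, on(a,b)} = {clear(e)}
  ∪ pre   = {clear(e)} ∪ {clear(b), holding(a)}
          = {clear(b), clear(e), holding(a)}

== RESULT ==
["clear(b)", "clear(e)", "holding(a)"]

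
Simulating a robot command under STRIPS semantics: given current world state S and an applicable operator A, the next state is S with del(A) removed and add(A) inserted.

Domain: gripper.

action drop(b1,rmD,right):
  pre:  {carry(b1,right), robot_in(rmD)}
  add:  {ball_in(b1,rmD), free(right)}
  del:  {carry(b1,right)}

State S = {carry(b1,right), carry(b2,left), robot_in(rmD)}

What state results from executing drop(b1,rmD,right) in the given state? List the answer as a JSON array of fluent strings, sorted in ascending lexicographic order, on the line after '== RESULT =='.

Compute (S \ del) ∪ add:
  pre ⊆ S: {carry(b1,right), robot_in(rmD)} ⊆ S  — applicable
  S \ del = {carry(b2,left), robot_in(rmD)}
  ∪ add   = {ball_in(b1,rmD), carry(b2,left), free(right), robot_in(rmD)}

== RESULT ==
["ball_in(b1,rmD)", "carry(b2,left)", "free(right)", "robot_in(rmD)"]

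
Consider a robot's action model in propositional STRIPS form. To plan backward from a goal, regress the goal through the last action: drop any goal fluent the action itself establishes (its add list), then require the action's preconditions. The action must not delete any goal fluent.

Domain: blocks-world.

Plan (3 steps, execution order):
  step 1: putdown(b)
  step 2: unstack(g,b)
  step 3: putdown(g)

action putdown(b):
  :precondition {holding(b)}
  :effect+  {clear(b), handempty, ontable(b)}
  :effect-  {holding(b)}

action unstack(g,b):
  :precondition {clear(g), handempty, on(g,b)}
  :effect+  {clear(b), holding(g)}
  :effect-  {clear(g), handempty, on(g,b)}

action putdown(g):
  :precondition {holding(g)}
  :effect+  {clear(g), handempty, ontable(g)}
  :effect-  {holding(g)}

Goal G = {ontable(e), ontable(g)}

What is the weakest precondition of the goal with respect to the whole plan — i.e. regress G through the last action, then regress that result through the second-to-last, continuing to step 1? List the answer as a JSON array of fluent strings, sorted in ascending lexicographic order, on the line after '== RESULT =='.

Regress step by step:
  through step 3 (putdown(g)): drop {ontable(g)}, keep {ontable(e)}, require {holding(g)}
    → {holding(g), ontable(e)}
  through step 2 (unstack(g,b)): drop {holding(g)}, keep {ontable(e)}, require {clear(g), handempty, on(g,b)}
    → {clear(g), handempty, on(g,b), ontable(e)}
  through step 1 (putdown(b)): drop {handempty}, keep {clear(g), on(g,b), ontable(e)}, require {holding(b)}
    → {clear(g), holding(b), on(g,b), ontable(e)}

== RESULT ==
["clear(g)", "holding(b)", "on(g,b)", "ontable(e)"]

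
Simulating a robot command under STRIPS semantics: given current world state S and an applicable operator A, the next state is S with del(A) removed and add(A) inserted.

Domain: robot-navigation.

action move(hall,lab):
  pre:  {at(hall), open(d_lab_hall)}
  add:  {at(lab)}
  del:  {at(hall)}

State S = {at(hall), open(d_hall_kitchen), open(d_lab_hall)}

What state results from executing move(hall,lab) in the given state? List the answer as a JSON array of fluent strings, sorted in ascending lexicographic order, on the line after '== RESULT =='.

Compute (S \ del) ∪ add:
  pre ⊆ S: {at(hall), open(d_lab_hall)} ⊆ S  — applicable
  S \ del = {open(d_hall_kitchen), open(d_lab_hall)}
  ∪ add   = {at(lab), open(d_hall_kitchen), open(d_lab_hall)}

== RESULT ==
["at(lab)", "open(d_hall_kitchen)", "open(d_lab_hall)"]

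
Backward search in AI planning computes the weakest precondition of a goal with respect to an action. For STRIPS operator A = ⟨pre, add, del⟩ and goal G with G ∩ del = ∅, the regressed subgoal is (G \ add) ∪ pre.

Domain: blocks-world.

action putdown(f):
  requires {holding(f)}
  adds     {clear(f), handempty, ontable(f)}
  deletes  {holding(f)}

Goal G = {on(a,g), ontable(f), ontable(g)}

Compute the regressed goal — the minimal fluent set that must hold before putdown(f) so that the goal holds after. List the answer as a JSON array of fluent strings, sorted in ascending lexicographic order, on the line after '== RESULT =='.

Regress:
  G ∩ del = {}  (empty — regression defined)
  G \ add = {on(a,g), ontable(f), ontable(g)} \ {clear(f), handempty, ontable(f)} = {on(a,g), ontable(g)}
  ∪ pre   = {on(a,g), ontable(g)} ∪ {holding(f)}
          = {holding(f), on(a,g), ontable(g)}

== RESULT ==
["holding(f)", "on(a,g)", "ontable(g)"]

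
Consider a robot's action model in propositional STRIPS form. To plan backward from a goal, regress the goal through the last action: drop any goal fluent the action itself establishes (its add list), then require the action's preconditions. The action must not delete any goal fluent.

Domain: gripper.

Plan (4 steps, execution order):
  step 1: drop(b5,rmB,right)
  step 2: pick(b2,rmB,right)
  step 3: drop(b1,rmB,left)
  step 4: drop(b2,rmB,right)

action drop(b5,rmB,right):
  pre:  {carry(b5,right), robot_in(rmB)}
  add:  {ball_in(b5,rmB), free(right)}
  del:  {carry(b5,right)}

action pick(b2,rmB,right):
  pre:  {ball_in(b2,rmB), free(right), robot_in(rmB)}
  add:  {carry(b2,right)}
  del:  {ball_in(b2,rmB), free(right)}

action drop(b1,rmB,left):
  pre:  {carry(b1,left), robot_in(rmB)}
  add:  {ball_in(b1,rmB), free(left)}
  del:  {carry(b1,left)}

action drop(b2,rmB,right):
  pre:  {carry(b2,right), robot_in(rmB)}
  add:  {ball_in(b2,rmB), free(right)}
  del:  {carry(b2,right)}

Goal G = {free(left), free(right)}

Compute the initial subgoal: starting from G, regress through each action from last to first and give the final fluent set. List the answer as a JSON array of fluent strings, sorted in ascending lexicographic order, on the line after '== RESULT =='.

Work backward from the goal:
  through step 4 (drop(b2,rmB,right)): drop {free(right)}, keep {free(left)}, require {carry(b2,right), robot_in(rmB)}
    → {carry(b2,right), free(left), robot_in(rmB)}
  through step 3 (drop(b1,rmB,left)): drop {free(left)}, keep {carry(b2,right), robot_in(rmB)}, require {carry(b1,left), robot_in(rmB)}
    → {carry(b1,left), carry(b2,right), robot_in(rmB)}
  through step 2 (pick(b2,rmB,right)): drop {carry(b2,right)}, keep {carry(b1,left), robot_in(rmB)}, require {ball_in(b2,rmB), free(right), robot_in(rmB)}
    → {ball_in(b2,rmB), carry(b1,left), free(right), robot_in(rmB)}
  through step 1 (drop(b5,rmB,right)): drop {free(right)}, keep {ball_in(b2,rmB), carry(b1,left), robot_in(rmB)}, require {carry(b5,right), robot_in(rmB)}
    → {ball_in(b2,rmB), carry(b1,left), carry(b5,right), robot_in(rmB)}

== RESULT ==
["ball_in(b2,rmB)", "carry(b1,left)", "carry(b5,right)", "robot_in(rmB)"]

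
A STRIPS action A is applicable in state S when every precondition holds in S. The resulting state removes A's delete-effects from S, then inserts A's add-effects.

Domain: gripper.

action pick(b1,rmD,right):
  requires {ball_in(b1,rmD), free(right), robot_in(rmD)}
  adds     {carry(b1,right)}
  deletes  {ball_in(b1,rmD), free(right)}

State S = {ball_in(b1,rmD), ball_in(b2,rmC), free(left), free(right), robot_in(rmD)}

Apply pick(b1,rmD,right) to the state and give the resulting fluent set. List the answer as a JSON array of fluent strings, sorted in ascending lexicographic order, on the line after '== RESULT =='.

Compute (S \ del) ∪ add:
  pre ⊆ S: {ball_in(b1,rmD), free(right), robot_in(rmD)} ⊆ S  — applicable
  S \ del = {ball_in(b2,rmC), free(left), robot_in(rmD)}
  ∪ add   = {ball_in(b2,rmC), carry(b1,right), free(left), robot_in(rmD)}

== RESULT ==
["ball_in(b2,rmC)", "carry(b1,right)", "free(left)", "robot_in(rmD)"]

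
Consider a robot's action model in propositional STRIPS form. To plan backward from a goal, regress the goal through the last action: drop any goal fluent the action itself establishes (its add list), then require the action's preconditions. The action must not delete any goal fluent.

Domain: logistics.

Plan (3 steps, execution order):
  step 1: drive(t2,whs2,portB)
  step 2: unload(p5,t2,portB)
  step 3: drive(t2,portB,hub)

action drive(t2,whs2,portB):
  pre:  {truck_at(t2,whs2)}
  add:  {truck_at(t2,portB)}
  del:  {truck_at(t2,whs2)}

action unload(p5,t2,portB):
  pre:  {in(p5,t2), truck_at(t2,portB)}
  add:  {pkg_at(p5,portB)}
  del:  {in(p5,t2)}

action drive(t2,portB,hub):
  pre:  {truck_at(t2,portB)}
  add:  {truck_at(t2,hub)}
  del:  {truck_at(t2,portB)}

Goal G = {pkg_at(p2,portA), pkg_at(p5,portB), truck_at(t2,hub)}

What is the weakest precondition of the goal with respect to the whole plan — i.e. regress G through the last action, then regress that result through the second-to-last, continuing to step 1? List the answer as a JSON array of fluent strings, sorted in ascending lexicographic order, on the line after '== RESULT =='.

Regress step by step:
  through step 3 (drive(t2,portB,hub)): drop {truck_at(t2,hub)}, keep {pkg_at(p2,portA), pkg_at(p5,portB)}, require {truck_at(t2,portB)}
    → {pkg_at(p2,portA), pkg_at(p5,portB), truck_at(t2,portB)}
  through step 2 (unload(p5,t2,portB)): drop {pkg_at(p5,portB)}, keep {pkg_at(p2,portA), truck_at(t2,portB)}, require {in(p5,t2), truck_at(t2,portB)}
    → {in(p5,t2), pkg_at(p2,portA), truck_at(t2,portB)}
  through step 1 (drive(t2,whs2,portB)): drop {truck_at(t2,portB)}, keep {in(p5,t2), pkg_at(p2,portA)}, require {truck_at(t2,whs2)}
    → {in(p5,t2), pkg_at(p2,portA), truck_at(t2,whs2)}

== RESULT ==
["in(p5,t2)", "pkg_at(p2,portA)", "truck_at(t2,whs2)"]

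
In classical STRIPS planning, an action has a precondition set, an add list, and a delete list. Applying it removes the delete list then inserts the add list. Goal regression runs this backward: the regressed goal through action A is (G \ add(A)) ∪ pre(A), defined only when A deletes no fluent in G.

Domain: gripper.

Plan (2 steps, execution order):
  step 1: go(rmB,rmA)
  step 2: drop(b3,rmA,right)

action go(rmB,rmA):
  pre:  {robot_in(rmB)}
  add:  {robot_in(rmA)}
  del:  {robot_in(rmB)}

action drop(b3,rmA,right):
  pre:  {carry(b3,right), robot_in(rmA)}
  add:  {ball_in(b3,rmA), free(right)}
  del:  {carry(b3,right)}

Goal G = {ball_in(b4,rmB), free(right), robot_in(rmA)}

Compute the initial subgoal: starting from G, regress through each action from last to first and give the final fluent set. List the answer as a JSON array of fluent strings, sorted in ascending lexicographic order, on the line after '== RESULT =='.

Regress step by step:
  through step 2 (drop(b3,rmA,right)): drop {free(right)}, keep {ball_in(b4,rmB), robot_in(rmA)}, require {carry(b3,right), robot_in(rmA)}
    → {ball_in(b4,rmB), carry(b3,right), robot_in(rmA)}
  through step 1 (go(rmB,rmA)): drop {robot_in(rmA)}, keep {ball_in(b4,rmB), carry(b3,right)}, require {robot_in(rmB)}
    → {ball_in(b4,rmB), carry(b3,right), robot_in(rmB)}

== RESULT ==
["ball_in(b4,rmB)", "carry(b3,right)", "robot_in(rmB)"]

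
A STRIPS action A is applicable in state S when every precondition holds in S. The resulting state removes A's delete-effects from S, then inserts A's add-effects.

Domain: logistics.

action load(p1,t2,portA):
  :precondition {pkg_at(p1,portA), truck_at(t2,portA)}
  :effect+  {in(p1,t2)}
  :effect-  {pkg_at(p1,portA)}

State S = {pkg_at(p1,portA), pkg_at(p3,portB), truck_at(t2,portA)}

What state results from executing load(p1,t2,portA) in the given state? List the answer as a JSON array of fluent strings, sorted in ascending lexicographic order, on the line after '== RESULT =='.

Compute (S \ del) ∪ add:
  pre ⊆ S: {pkg_at(p1,portA), truck_at(t2,portA)} ⊆ S  — applicable
  S \ del = {pkg_at(p3,portB), truck_at(t2,portA)}
  ∪ add   = {in(p1,t2), pkg_at(p3,portB), truck_at(t2,portA)}

== RESULT ==
["in(p1,t2)", "pkg_at(p3,portB)", "truck_at(t2,portA)"]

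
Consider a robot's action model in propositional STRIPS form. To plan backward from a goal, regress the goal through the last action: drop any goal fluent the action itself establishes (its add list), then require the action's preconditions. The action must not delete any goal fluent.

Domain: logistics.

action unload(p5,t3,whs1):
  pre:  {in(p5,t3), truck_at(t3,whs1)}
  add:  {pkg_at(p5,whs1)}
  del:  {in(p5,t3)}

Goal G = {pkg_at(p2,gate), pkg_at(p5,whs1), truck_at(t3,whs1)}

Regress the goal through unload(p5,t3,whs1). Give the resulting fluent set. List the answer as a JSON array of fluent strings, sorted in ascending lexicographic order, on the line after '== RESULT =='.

Compute (G \ add) ∪ pre:
  G ∩ del = {}  (empty — regression defined)
  G \ add = {pkg_at(p2,gate), pkg_at(p5,whs1), truck_at(t3,whs1)} \ {pkg_at(p5,whs1)} = {pkg_at(p2,gate), truck_at(t3,whs1)}
  ∪ pre   = {pkg_at(p2,gate), truck_at(t3,whs1)} ∪ {in(p5,t3), truck_at(t3,whs1)}
          = {in(p5,t3), pkg_at(p2,gate), truck_at(t3,whs1)}

== RESULT ==
["in(p5,t3)", "pkg_at(p2,gate)", "truck_at(t3,whs1)"]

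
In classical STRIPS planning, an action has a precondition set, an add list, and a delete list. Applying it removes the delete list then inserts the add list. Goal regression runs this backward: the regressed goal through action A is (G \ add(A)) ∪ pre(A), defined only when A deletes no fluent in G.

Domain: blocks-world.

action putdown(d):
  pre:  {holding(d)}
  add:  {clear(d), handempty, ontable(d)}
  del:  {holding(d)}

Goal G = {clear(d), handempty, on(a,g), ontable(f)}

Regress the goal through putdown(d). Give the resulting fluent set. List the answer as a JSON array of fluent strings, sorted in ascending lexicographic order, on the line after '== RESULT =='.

Regress:
  G ∩ del = {}  (empty — regression defined)
  G \ add = {clear(d), handempty, on(a,g), ontable(f)} \ {clear(d), handempty, ontable(d)} = {on(a,g), ontable(f)}
  ∪ pre   = {on(a,g), ontable(f)} ∪ {holding(d)}
          = {holding(d), on(a,g), ontable(f)}

== RESULT ==
["holding(d)", "on(a,g)", "ontable(f)"]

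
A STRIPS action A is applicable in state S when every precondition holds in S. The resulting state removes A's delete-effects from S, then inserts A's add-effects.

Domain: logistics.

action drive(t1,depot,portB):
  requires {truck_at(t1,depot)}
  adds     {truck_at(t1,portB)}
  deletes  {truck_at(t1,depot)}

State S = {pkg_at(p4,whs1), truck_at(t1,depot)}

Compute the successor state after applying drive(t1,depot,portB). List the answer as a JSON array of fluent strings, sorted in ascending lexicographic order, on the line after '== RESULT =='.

Compute (S \ del) ∪ add:
  pre ⊆ S: {truck_at(t1,depot)} ⊆ S  — applicable
  S \ del = {pkg_at(p4,whs1)}
  ∪ add   = {pkg_at(p4,whs1), truck_at(t1,portB)}

== RESULT ==
["pkg_at(p4,whs1)", "truck_at(t1,portB)"]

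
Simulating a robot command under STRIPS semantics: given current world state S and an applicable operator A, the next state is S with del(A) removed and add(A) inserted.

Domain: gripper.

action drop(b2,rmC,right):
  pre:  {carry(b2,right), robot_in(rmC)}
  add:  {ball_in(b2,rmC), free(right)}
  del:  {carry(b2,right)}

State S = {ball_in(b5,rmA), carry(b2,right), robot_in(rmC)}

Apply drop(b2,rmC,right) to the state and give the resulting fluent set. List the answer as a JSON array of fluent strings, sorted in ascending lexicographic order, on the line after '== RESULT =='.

Compute (S \ del) ∪ add:
  pre ⊆ S: {carry(b2,right), robot_in(rmC)} ⊆ S  — applicable
  S \ del = {ball_in(b5,rmA), robot_in(rmC)}
  ∪ add   = {ball_in(b2,rmC), ball_in(b5,rmA), free(right), robot_in(rmC)}

== RESULT ==
["ball_in(b2,rmC)", "ball_in(b5,rmA)", "free(right)", "robot_in(rmC)"]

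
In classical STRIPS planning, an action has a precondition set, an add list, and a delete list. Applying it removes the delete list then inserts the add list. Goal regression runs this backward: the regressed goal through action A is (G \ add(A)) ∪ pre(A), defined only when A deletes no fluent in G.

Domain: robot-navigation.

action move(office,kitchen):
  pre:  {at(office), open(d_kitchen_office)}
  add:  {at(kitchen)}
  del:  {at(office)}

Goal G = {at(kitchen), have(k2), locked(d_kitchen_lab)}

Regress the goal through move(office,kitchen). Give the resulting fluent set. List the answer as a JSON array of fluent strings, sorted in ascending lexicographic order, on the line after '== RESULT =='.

Compute (G \ add) ∪ pre:
  G ∩ del = {}  (empty — regression defined)
  G \ add = {at(kitchen), have(k2), locked(d_kitchen_lab)} \ {at(kitchen)} = {have(k2), locked(d_kitchen_lab)}
  ∪ pre   = {have(k2), locked(d_kitchen_lab)} ∪ {at(office), open(d_kitchen_office)}
          = {at(office), have(k2), locked(d_kitchen_lab), open(d_kitchen_office)}

== RESULT ==
["at(office)", "have(k2)", "locked(d_kitchen_lab)", "open(d_kitchen_office)"]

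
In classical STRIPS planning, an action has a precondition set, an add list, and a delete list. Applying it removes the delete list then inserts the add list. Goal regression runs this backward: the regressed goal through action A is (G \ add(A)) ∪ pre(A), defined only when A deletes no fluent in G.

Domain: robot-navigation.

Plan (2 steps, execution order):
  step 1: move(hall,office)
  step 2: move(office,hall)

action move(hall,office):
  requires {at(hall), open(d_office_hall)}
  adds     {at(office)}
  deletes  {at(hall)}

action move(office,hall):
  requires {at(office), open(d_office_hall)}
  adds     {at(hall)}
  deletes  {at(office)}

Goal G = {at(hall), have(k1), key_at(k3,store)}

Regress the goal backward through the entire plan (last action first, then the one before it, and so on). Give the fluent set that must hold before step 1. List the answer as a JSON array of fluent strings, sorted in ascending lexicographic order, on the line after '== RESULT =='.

Regress step by step:
  through step 2 (move(office,hall)): drop {at(hall)}, keep {have(k1), key_at(k3,store)}, require {at(office), open(d_office_hall)}
    → {at(office), have(k1), key_at(k3,store), open(d_office_hall)}
  through step 1 (move(hall,office)): drop {at(office)}, keep {have(k1), key_at(k3,store), open(d_office_hall)}, require {at(hall), open(d_office_hall)}
    → {at(hall), have(k1), key_at(k3,store), open(d_office_hall)}

== RESULT ==
["at(hall)", "have(k1)", "key_at(k3,store)", "open(d_office_hall)"]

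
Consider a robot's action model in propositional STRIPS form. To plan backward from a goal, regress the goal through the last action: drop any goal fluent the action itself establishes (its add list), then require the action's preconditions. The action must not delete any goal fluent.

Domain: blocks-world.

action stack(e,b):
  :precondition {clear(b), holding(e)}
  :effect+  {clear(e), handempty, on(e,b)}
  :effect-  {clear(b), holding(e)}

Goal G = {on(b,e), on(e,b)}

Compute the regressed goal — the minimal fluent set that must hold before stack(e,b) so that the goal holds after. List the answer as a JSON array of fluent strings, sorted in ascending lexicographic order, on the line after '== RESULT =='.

Regress:
  G ∩ del = {}  (empty — regression defined)
  G \ add = {on(b,e), on(e,b)} \ {clear(e), handempty, on(e,b)} = {on(b,e)}
  ∪ pre   = {on(b,e)} ∪ {clear(b), holding(e)}
          = {clear(b), holding(e), on(b,e)}

== RESULT ==
["clear(b)", "holding(e)", "on(b,e)"]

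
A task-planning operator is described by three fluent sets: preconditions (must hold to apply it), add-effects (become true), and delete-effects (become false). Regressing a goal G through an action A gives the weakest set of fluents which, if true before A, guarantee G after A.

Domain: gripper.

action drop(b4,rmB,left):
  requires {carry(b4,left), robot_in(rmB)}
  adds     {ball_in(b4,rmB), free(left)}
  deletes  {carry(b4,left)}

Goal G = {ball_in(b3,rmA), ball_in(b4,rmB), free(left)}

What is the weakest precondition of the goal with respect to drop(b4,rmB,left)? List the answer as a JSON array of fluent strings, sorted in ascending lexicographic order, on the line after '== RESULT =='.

Regress:
  G ∩ del = {}  (empty — regression defined)
  G \ add = {ball_in(b3,rmA), ball_in(b4,rmB), free(left)} \ {ball_in(b4,rmB), free(left)} = {ball_in(b3,rmA)}
  ∪ pre   = {ball_in(b3,rmA)} ∪ {carry(b4,left), robot_in(rmB)}
          = {ball_in(b3,rmA), carry(b4,left), robot_in(rmB)}

== RESULT ==
["ball_in(b3,rmA)", "carry(b4,left)", "robot_in(rmB)"]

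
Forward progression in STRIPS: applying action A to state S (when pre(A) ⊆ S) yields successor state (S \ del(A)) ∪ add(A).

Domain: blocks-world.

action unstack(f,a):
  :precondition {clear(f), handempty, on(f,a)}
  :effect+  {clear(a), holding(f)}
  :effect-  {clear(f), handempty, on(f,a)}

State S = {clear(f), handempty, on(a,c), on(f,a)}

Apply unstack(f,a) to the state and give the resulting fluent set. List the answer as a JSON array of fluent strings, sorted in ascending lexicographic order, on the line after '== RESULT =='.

Compute (S \ del) ∪ add:
  pre ⊆ S: {clear(f), handempty, on(f,a)} ⊆ S  — applicable
  S \ del = {on(a,c)}
  ∪ add   = {clear(a), holding(f), on(a,c)}

== RESULT ==
["clear(a)", "holding(f)", "on(a,c)"]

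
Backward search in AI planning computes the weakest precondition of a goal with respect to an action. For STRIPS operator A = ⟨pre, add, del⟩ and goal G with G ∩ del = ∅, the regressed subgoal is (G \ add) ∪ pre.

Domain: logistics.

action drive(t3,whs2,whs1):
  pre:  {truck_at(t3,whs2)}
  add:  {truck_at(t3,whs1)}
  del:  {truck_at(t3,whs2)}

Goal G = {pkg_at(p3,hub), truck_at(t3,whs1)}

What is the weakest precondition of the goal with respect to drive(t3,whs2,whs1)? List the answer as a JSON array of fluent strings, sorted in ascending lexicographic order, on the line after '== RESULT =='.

Regress:
  G ∩ del = {}  (empty — regression defined)
  G \ add = {pkg_at(p3,hub), truck_at(t3,whs1)} \ {truck_at(t3,whs1)} = {pkg_at(p3,hub)}
  ∪ pre   = {pkg_at(p3,hub)} ∪ {truck_at(t3,whs2)}
          = {pkg_at(p3,hub), truck_at(t3,whs2)}

== RESULT ==
["pkg_at(p3,hub)", "truck_at(t3,whs2)"]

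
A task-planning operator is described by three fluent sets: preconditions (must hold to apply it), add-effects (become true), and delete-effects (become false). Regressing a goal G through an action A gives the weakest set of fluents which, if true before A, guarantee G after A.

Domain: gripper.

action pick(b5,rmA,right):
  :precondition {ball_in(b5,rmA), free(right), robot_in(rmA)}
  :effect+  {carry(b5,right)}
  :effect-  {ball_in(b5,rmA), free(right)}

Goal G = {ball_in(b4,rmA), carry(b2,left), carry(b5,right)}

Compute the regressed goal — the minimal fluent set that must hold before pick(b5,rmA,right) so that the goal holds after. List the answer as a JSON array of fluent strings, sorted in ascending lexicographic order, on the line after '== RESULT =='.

Compute (G \ add) ∪ pre:
  G ∩ del = {}  (empty — regression defined)
  G \ add = {ball_in(b4,rmA), carry(b2,left), carry(b5,right)} \ {carry(b5,right)} = {ball_in(b4,rmA), carry(b2,left)}
  ∪ pre   = {ball_in(b4,rmA), carry(b2,left)} ∪ {ball_in(b5,rmA), free(right), robot_in(rmA)}
          = {ball_in(b4,rmA), ball_in(b5,rmA), carry(b2,left), free(right), robot_in(rmA)}

== RESULT ==
["ball_in(b4,rmA)", "ball_in(b5,rmA)", "carry(b2,left)", "free(right)", "robot_in(rmA)"]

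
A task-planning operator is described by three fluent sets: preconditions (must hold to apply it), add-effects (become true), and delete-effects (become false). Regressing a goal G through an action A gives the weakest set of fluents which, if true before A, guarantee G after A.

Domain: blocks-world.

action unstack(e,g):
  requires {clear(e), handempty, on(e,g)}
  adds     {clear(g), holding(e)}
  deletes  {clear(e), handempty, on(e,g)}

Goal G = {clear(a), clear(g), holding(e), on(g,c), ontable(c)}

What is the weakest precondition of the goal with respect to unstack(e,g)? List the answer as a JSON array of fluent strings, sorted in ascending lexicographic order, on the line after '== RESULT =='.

Regress:
  G ∩ del = {}  (empty — regression defined)
  G \ add = {clear(a), clear(g), holding(e), on(g,c), ontable(c)} \ {clear(g), holding(e)} = {clear(a), on(g,c), ontable(c)}
  ∪ pre   = {clear(a), on(g,c), ontable(c)} ∪ {clear(e), handempty, on(e,g)}
          = {clear(a), clear(e), handempty, on(e,g), on(g,c), ontable(c)}

== RESULT ==
["clear(a)", "clear(e)", "handempty", "on(e,g)", "on(g,c)", "ontable(c)"]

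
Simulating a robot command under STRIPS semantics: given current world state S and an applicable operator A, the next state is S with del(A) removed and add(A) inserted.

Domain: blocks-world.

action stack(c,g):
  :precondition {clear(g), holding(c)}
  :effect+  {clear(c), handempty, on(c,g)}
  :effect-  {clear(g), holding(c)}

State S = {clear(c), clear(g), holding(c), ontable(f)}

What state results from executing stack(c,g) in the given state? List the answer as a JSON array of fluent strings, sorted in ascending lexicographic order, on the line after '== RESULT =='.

Progress:
  pre ⊆ S: {clear(g), holding(c)} ⊆ S  — applicable
  S \ del = {clear(c), ontable(f)}
  ∪ add   = {clear(c), handempty, on(c,g), ontable(f)}

== RESULT ==
["clear(c)", "handempty", "on(c,g)", "ontable(f)"]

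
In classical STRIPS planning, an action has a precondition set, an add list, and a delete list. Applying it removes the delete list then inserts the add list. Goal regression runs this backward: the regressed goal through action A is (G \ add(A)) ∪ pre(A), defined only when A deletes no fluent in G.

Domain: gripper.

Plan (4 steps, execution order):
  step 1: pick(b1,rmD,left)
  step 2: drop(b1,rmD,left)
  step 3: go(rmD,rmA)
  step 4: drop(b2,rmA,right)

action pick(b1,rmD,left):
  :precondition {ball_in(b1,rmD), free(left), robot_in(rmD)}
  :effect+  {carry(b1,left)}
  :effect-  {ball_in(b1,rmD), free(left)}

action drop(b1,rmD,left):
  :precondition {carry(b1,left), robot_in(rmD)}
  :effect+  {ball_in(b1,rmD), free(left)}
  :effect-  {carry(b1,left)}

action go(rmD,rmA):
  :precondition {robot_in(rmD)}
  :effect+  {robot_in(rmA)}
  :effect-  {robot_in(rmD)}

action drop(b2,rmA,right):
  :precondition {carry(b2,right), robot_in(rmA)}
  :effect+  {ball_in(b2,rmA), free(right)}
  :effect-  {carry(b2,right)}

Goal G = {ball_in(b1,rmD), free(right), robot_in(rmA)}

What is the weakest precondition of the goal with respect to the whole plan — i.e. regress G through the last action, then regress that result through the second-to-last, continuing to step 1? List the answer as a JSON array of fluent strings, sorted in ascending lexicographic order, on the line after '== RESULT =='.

Regress step by step:
  through step 4 (drop(b2,rmA,right)): drop {free(right)}, keep {ball_in(b1,rmD), robot_in(rmA)}, require {carry(b2,right), robot_in(rmA)}
    → {ball_in(b1,rmD), carry(b2,right), robot_in(rmA)}
  through step 3 (go(rmD,rmA)): drop {robot_in(rmA)}, keep {ball_in(b1,rmD), carry(b2,right)}, require {robot_in(rmD)}
    → {ball_in(b1,rmD), carry(b2,right), robot_in(rmD)}
  through step 2 (drop(b1,rmD,left)): drop {ball_in(b1,rmD)}, keep {carry(b2,right), robot_in(rmD)}, require {carry(b1,left), robot_in(rmD)}
    → {carry(b1,left), carry(b2,right), robot_in(rmD)}
  through step 1 (pick(b1,rmD,left)): drop {carry(b1,left)}, keep {carry(b2,right), robot_in(rmD)}, require {ball_in(b1,rmD), free(left), robot_in(rmD)}
    → {ball_in(b1,rmD), carry(b2,right), free(left), robot_in(rmD)}

== RESULT ==
["ball_in(b1,rmD)", "carry(b2,right)", "free(left)", "robot_in(rmD)"]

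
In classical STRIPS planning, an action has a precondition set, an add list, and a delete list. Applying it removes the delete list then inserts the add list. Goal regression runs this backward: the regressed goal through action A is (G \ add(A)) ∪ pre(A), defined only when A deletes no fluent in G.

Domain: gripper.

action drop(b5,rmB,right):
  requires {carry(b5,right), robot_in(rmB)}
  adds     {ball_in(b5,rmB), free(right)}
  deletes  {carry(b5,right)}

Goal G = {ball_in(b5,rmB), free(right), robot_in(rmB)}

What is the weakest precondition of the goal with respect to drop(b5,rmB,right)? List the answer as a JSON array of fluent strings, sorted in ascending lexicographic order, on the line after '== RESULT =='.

Compute (G \ add) ∪ pre:
  G ∩ del = {}  (empty — regression defined)
  G \ add = {ball_in(b5,rmB), free(right), robot_in(rmB)} \ {ball_in(b5,rmB), free(right)} = {robot_in(rmB)}
  ∪ pre   = {robot_in(rmB)} ∪ {carry(b5,right), robot_in(rmB)}
          = {carry(b5,right), robot_in(rmB)}

== RESULT ==
["carry(b5,right)", "robot_in(rmB)"]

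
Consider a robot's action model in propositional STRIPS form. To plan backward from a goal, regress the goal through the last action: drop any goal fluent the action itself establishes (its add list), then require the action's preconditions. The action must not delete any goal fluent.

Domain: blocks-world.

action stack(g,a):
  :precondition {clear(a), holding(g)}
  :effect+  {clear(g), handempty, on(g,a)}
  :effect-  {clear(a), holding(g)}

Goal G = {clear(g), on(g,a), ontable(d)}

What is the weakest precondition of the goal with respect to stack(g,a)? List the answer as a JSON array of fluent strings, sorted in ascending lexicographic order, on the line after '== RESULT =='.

Regress:
  G ∩ del = {}  (empty — regression defined)
  G \ add = {clear(g), on(g,a), ontable(d)} \ {clear(g), handempty, on(g,a)} = {ontable(d)}
  ∪ pre   = {ontable(d)} ∪ {clear(a), holding(g)}
          = {clear(a), holding(g), ontable(d)}

== RESULT ==
["clear(a)", "holding(g)", "ontable(d)"]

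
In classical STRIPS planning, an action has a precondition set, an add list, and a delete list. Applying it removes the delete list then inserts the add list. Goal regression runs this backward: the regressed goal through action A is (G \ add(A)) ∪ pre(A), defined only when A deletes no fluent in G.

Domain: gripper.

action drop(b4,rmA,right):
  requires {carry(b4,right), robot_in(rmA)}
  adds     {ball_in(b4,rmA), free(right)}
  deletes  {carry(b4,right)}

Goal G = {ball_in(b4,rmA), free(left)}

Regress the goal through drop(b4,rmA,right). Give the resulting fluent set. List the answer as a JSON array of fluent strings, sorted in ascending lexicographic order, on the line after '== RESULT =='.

Regress:
  G ∩ del = {}  (empty — regression defined)
  G \ add = {ball_in(b4,rmA), free(left)} \ {ball_in(b4,rmA), free(right)} = {free(left)}
  ∪ pre   = {free(left)} ∪ {carry(b4,right), robot_in(rmA)}
          = {carry(b4,right), free(left), robot_in(rmA)}

== RESULT ==
["carry(b4,right)", "free(left)", "robot_in(rmA)"]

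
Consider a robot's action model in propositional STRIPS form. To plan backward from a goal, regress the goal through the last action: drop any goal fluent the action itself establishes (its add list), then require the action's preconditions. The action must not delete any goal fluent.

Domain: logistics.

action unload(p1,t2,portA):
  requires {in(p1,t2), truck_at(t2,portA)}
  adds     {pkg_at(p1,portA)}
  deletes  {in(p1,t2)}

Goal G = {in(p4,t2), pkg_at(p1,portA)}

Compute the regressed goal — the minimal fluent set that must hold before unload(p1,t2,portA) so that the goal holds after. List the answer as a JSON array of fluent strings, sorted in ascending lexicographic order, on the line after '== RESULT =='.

Compute (G \ add) ∪ pre:
  G ∩ del = {}  (empty — regression defined)
  G \ add = {in(p4,t2), pkg_at(p1,portA)} \ {pkg_at(p1,portA)} = {in(p4,t2)}
  ∪ pre   = {in(p4,t2)} ∪ {in(p1,t2), truck_at(t2,portA)}
          = {in(p1,t2), in(p4,t2), truck_at(t2,portA)}

== RESULT ==
["in(p1,t2)", "in(p4,t2)", "truck_at(t2,portA)"]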